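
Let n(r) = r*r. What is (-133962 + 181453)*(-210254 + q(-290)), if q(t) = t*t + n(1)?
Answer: -5991132123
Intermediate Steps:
n(r) = r²
q(t) = 1 + t² (q(t) = t*t + 1² = t² + 1 = 1 + t²)
(-133962 + 181453)*(-210254 + q(-290)) = (-133962 + 181453)*(-210254 + (1 + (-290)²)) = 47491*(-210254 + (1 + 84100)) = 47491*(-210254 + 84101) = 47491*(-126153) = -5991132123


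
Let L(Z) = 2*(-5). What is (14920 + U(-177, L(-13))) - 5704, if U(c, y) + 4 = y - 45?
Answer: 9157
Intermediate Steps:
L(Z) = -10
U(c, y) = -49 + y (U(c, y) = -4 + (y - 45) = -4 + (-45 + y) = -49 + y)
(14920 + U(-177, L(-13))) - 5704 = (14920 + (-49 - 10)) - 5704 = (14920 - 59) - 5704 = 14861 - 5704 = 9157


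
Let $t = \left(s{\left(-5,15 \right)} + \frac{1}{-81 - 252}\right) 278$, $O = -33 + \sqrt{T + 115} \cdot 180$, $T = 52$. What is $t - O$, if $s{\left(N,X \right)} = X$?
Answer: $\frac{1399321}{333} - 180 \sqrt{167} \approx 1876.1$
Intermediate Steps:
$O = -33 + 180 \sqrt{167}$ ($O = -33 + \sqrt{52 + 115} \cdot 180 = -33 + \sqrt{167} \cdot 180 = -33 + 180 \sqrt{167} \approx 2293.1$)
$t = \frac{1388332}{333}$ ($t = \left(15 + \frac{1}{-81 - 252}\right) 278 = \left(15 + \frac{1}{-333}\right) 278 = \left(15 - \frac{1}{333}\right) 278 = \frac{4994}{333} \cdot 278 = \frac{1388332}{333} \approx 4169.2$)
$t - O = \frac{1388332}{333} - \left(-33 + 180 \sqrt{167}\right) = \frac{1388332}{333} + \left(33 - 180 \sqrt{167}\right) = \frac{1399321}{333} - 180 \sqrt{167}$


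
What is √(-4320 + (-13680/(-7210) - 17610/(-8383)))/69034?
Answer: I*√157670735862483858/417251367862 ≈ 0.00095165*I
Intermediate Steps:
√(-4320 + (-13680/(-7210) - 17610/(-8383)))/69034 = √(-4320 + (-13680*(-1/7210) - 17610*(-1/8383)))*(1/69034) = √(-4320 + (1368/721 + 17610/8383))*(1/69034) = √(-4320 + 24164754/6044143)*(1/69034) = √(-26086533006/6044143)*(1/69034) = (I*√157670735862483858/6044143)*(1/69034) = I*√157670735862483858/417251367862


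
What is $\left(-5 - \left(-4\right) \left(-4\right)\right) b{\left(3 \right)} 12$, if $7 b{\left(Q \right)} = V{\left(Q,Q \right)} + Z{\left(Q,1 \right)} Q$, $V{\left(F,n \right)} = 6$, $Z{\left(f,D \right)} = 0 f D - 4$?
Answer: $216$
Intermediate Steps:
$Z{\left(f,D \right)} = -4$ ($Z{\left(f,D \right)} = 0 D - 4 = 0 - 4 = -4$)
$b{\left(Q \right)} = \frac{6}{7} - \frac{4 Q}{7}$ ($b{\left(Q \right)} = \frac{6 - 4 Q}{7} = \frac{6}{7} - \frac{4 Q}{7}$)
$\left(-5 - \left(-4\right) \left(-4\right)\right) b{\left(3 \right)} 12 = \left(-5 - \left(-4\right) \left(-4\right)\right) \left(\frac{6}{7} - \frac{12}{7}\right) 12 = \left(-5 - 16\right) \left(\frac{6}{7} - \frac{12}{7}\right) 12 = \left(-5 - 16\right) \left(- \frac{6}{7}\right) 12 = \left(-21\right) \left(- \frac{6}{7}\right) 12 = 18 \cdot 12 = 216$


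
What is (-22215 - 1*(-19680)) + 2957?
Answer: 422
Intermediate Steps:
(-22215 - 1*(-19680)) + 2957 = (-22215 + 19680) + 2957 = -2535 + 2957 = 422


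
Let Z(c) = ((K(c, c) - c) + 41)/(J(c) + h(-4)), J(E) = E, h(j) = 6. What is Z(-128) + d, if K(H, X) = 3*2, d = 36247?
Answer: 4421959/122 ≈ 36246.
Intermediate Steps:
K(H, X) = 6
Z(c) = (47 - c)/(6 + c) (Z(c) = ((6 - c) + 41)/(c + 6) = (47 - c)/(6 + c))
Z(-128) + d = (47 - 1*(-128))/(6 - 128) + 36247 = (47 + 128)/(-122) + 36247 = -1/122*175 + 36247 = -175/122 + 36247 = 4421959/122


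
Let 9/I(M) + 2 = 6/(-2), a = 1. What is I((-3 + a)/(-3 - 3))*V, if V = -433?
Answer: 3897/5 ≈ 779.40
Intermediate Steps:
I(M) = -9/5 (I(M) = 9/(-2 + 6/(-2)) = 9/(-2 + 6*(-½)) = 9/(-2 - 3) = 9/(-5) = 9*(-⅕) = -9/5)
I((-3 + a)/(-3 - 3))*V = -9/5*(-433) = 3897/5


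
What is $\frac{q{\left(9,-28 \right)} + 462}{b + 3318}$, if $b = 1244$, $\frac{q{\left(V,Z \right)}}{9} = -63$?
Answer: $- \frac{105}{4562} \approx -0.023016$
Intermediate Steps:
$q{\left(V,Z \right)} = -567$ ($q{\left(V,Z \right)} = 9 \left(-63\right) = -567$)
$\frac{q{\left(9,-28 \right)} + 462}{b + 3318} = \frac{-567 + 462}{1244 + 3318} = - \frac{105}{4562}$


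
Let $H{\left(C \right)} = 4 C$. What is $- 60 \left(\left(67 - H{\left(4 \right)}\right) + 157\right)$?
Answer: $-12480$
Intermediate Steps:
$- 60 \left(\left(67 - H{\left(4 \right)}\right) + 157\right) = - 60 \left(\left(67 - 4 \cdot 4\right) + 157\right) = - 60 \left(\left(67 - 16\right) + 157\right) = - 60 \left(51 + 157\right) = \left(-60\right) 208 = -12480$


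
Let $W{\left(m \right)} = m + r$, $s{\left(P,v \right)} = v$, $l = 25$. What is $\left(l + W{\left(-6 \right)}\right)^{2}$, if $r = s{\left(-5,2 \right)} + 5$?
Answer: $676$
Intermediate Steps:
$r = 7$ ($r = 2 + 5 = 7$)
$W{\left(m \right)} = 7 + m$ ($W{\left(m \right)} = m + 7 = 7 + m$)
$\left(l + W{\left(-6 \right)}\right)^{2} = \left(25 + \left(7 - 6\right)\right)^{2} = \left(25 + 1\right)^{2} = 26^{2} = 676$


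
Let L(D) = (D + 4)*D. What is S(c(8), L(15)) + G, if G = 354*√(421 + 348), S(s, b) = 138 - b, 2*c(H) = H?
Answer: -147 + 354*√769 ≈ 9669.7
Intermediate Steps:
c(H) = H/2
L(D) = D*(4 + D) (L(D) = (4 + D)*D = D*(4 + D))
G = 354*√769 ≈ 9816.7
S(c(8), L(15)) + G = (138 - 15*(4 + 15)) + 354*√769 = (138 - 15*19) + 354*√769 = (138 - 1*285) + 354*√769 = (138 - 285) + 354*√769 = -147 + 354*√769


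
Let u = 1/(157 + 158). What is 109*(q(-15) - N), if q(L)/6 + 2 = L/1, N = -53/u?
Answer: 1808637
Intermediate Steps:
u = 1/315 ≈ 0.0031746
N = -16695 (N = -53/1/315 = -53*315 = -16695)
q(L) = -12 + 6*L (q(L) = -12 + 6*(L/1) = -12 + 6*(L*1) = -12 + 6*L)
109*(q(-15) - N) = 109*((-12 + 6*(-15)) - 1*(-16695)) = 109*((-12 - 90) + 16695) = 109*(-102 + 16695) = 109*16593 = 1808637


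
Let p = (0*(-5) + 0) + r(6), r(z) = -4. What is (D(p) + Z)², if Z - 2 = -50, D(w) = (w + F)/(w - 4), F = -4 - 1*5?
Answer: 137641/64 ≈ 2150.6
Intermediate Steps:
F = -9 (F = -4 - 5 = -9)
p = -4 (p = (0*(-5) + 0) - 4 = (0 + 0) - 4 = 0 - 4 = -4)
D(w) = (-9 + w)/(-4 + w) (D(w) = (w - 9)/(w - 4) = (-9 + w)/(-4 + w))
Z = -48 (Z = 2 - 50 = -48)
(D(p) + Z)² = ((-9 - 4)/(-4 - 4) - 48)² = (-13/(-8) - 48)² = (-⅛*(-13) - 48)² = (13/8 - 48)² = (-371/8)² = 137641/64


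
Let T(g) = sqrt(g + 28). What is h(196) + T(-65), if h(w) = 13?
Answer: 13 + I*sqrt(37) ≈ 13.0 + 6.0828*I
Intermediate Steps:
T(g) = sqrt(28 + g)
h(196) + T(-65) = 13 + sqrt(28 - 65) = 13 + sqrt(-37) = 13 + I*sqrt(37)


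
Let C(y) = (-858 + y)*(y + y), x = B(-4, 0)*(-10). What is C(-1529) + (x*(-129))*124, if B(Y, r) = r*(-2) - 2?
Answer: 6979526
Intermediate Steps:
B(Y, r) = -2 - 2*r (B(Y, r) = -2*r - 2 = -2 - 2*r)
x = 20 (x = (-2 - 2*0)*(-10) = (-2 + 0)*(-10) = -2*(-10) = 20)
C(y) = 2*y*(-858 + y) (C(y) = (-858 + y)*(2*y) = 2*y*(-858 + y))
C(-1529) + (x*(-129))*124 = 2*(-1529)*(-858 - 1529) + (20*(-129))*124 = 2*(-1529)*(-2387) - 2580*124 = 7299446 - 319920 = 6979526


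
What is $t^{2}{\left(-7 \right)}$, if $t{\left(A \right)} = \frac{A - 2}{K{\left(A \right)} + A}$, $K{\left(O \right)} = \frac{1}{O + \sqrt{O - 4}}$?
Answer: $\frac{162 \left(7 \sqrt{11} + 19 i\right)}{700 \sqrt{11} + 1961 i} \approx 1.599 - 0.024841 i$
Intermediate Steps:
$K{\left(O \right)} = \frac{1}{O + \sqrt{-4 + O}}$
$t{\left(A \right)} = \frac{-2 + A}{A + \frac{1}{A + \sqrt{-4 + A}}}$ ($t{\left(A \right)} = \frac{A - 2}{\frac{1}{A + \sqrt{-4 + A}} + A} = \frac{-2 + A}{A + \frac{1}{A + \sqrt{-4 + A}}}$)
$t^{2}{\left(-7 \right)} = \left(\frac{\left(-2 - 7\right) \left(-7 + \sqrt{-4 - 7}\right)}{1 - 7 \left(-7 + \sqrt{-4 - 7}\right)}\right)^{2} = \left(\frac{1}{1 - 7 \left(-7 + \sqrt{-11}\right)} \left(-9\right) \left(-7 + \sqrt{-11}\right)\right)^{2} = \left(\frac{1}{1 - 7 \left(-7 + i \sqrt{11}\right)} \left(-9\right) \left(-7 + i \sqrt{11}\right)\right)^{2} = \left(\frac{1}{1 + \left(49 - 7 i \sqrt{11}\right)} \left(-9\right) \left(-7 + i \sqrt{11}\right)\right)^{2} = \left(\frac{1}{50 - 7 i \sqrt{11}} \left(-9\right) \left(-7 + i \sqrt{11}\right)\right)^{2} = \left(- \frac{9 \left(-7 + i \sqrt{11}\right)}{50 - 7 i \sqrt{11}}\right)^{2} = \frac{81 \left(-7 + i \sqrt{11}\right)^{2}}{\left(50 - 7 i \sqrt{11}\right)^{2}}$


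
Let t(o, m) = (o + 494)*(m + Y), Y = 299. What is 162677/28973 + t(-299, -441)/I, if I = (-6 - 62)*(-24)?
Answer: -89462251/7880656 ≈ -11.352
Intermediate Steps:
t(o, m) = (299 + m)*(494 + o) (t(o, m) = (o + 494)*(m + 299) = (494 + o)*(299 + m) = (299 + m)*(494 + o))
I = 1632 (I = -68*(-24) = 1632)
162677/28973 + t(-299, -441)/I = 162677/28973 + (147706 + 299*(-299) + 494*(-441) - 441*(-299))/1632 = 162677*(1/28973) + (147706 - 89401 - 217854 + 131859)*(1/1632) = 162677/28973 - 27690*1/1632 = 162677/28973 - 4615/272 = -89462251/7880656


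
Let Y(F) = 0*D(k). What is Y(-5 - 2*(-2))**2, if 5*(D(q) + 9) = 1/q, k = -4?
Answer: 0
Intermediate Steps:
D(q) = -9 + 1/(5*q) (D(q) = -9 + (1/q)/5 = -9 + 1/(5*q))
Y(F) = 0 (Y(F) = 0*(-9 + (1/5)/(-4)) = 0*(-9 + (1/5)*(-1/4)) = 0*(-9 - 1/20) = 0*(-181/20) = 0)
Y(-5 - 2*(-2))**2 = 0**2 = 0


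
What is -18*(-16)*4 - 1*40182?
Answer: -39030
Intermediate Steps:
-18*(-16)*4 - 1*40182 = 288*4 - 40182 = 1152 - 40182 = -39030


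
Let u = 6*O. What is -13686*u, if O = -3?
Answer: 246348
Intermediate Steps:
u = -18 (u = 6*(-3) = -18)
-13686*u = -13686*(-18) = 246348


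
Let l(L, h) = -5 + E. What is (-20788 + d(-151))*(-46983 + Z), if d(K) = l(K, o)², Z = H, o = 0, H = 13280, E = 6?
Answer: 700584261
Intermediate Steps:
Z = 13280
l(L, h) = 1 (l(L, h) = -5 + 6 = 1)
d(K) = 1 (d(K) = 1² = 1)
(-20788 + d(-151))*(-46983 + Z) = (-20788 + 1)*(-46983 + 13280) = -20787*(-33703) = 700584261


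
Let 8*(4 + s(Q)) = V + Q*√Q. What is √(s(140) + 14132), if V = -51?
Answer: √(225946 + 560*√35)/4 ≈ 119.70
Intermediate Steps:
s(Q) = -83/8 + Q^(3/2)/8 (s(Q) = -4 + (-51 + Q*√Q)/8 = -4 + (-51 + Q^(3/2))/8 = -4 + (-51/8 + Q^(3/2)/8) = -83/8 + Q^(3/2)/8)
√(s(140) + 14132) = √((-83/8 + 140^(3/2)/8) + 14132) = √((-83/8 + (280*√35)/8) + 14132) = √((-83/8 + 35*√35) + 14132) = √(112973/8 + 35*√35)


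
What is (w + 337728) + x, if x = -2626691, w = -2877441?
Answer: -5166404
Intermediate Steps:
(w + 337728) + x = (-2877441 + 337728) - 2626691 = -2539713 - 2626691 = -5166404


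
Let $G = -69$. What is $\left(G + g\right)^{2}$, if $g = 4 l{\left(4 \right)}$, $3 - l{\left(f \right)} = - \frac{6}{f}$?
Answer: $2601$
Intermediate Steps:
$l{\left(f \right)} = 3 + \frac{6}{f}$ ($l{\left(f \right)} = 3 - - \frac{6}{f} = 3 + \frac{6}{f}$)
$g = 18$ ($g = 4 \left(3 + \frac{6}{4}\right) = 4 \left(3 + 6 \cdot \frac{1}{4}\right) = 4 \left(3 + \frac{3}{2}\right) = 4 \cdot \frac{9}{2} = 18$)
$\left(G + g\right)^{2} = \left(-69 + 18\right)^{2} = \left(-51\right)^{2} = 2601$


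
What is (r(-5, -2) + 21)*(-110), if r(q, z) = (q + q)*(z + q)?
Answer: -10010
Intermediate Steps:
r(q, z) = 2*q*(q + z) (r(q, z) = (2*q)*(q + z) = 2*q*(q + z))
(r(-5, -2) + 21)*(-110) = (2*(-5)*(-5 - 2) + 21)*(-110) = (2*(-5)*(-7) + 21)*(-110) = (70 + 21)*(-110) = 91*(-110) = -10010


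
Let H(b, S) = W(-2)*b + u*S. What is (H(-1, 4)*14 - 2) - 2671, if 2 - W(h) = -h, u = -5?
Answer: -2953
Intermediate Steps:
W(h) = 2 + h (W(h) = 2 - (-1)*h = 2 + h)
H(b, S) = -5*S (H(b, S) = (2 - 2)*b - 5*S = 0*b - 5*S = 0 - 5*S = -5*S)
(H(-1, 4)*14 - 2) - 2671 = (-5*4*14 - 2) - 2671 = (-20*14 - 2) - 2671 = (-280 - 2) - 2671 = -282 - 2671 = -2953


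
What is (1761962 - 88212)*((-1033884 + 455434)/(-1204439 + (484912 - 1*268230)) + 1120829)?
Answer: 1853020791493771250/987757 ≈ 1.8760e+12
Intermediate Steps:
(1761962 - 88212)*((-1033884 + 455434)/(-1204439 + (484912 - 1*268230)) + 1120829) = 1673750*(-578450/(-1204439 + (484912 - 268230)) + 1120829) = 1673750*(-578450/(-1204439 + 216682) + 1120829) = 1673750*(-578450/(-987757) + 1120829) = 1673750*(-578450*(-1/987757) + 1120829) = 1673750*(578450/987757 + 1120829) = 1673750*(1107107269003/987757) = 1853020791493771250/987757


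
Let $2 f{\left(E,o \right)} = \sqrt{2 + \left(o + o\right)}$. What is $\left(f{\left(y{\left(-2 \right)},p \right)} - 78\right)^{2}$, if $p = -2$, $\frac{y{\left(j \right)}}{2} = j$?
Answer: $\frac{\left(156 - i \sqrt{2}\right)^{2}}{4} \approx 6083.5 - 110.31 i$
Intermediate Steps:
$y{\left(j \right)} = 2 j$
$f{\left(E,o \right)} = \frac{\sqrt{2 + 2 o}}{2}$ ($f{\left(E,o \right)} = \frac{\sqrt{2 + \left(o + o\right)}}{2} = \frac{\sqrt{2 + 2 o}}{2}$)
$\left(f{\left(y{\left(-2 \right)},p \right)} - 78\right)^{2} = \left(\frac{\sqrt{2 + 2 \left(-2\right)}}{2} - 78\right)^{2} = \left(\frac{\sqrt{2 - 4}}{2} - 78\right)^{2} = \left(\frac{\sqrt{-2}}{2} - 78\right)^{2} = \left(\frac{i \sqrt{2}}{2} - 78\right)^{2} = \left(-78 + \frac{i \sqrt{2}}{2}\right)^{2}$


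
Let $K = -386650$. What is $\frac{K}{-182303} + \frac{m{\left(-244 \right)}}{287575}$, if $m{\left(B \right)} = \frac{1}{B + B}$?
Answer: $\frac{4932831473427}{2325798471800} \approx 2.1209$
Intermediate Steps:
$m{\left(B \right)} = \frac{1}{2 B}$
$\frac{K}{-182303} + \frac{m{\left(-244 \right)}}{287575} = - \frac{386650}{-182303} + \frac{\frac{1}{2} \frac{1}{-244}}{287575} = \left(-386650\right) \left(- \frac{1}{182303}\right) + \frac{1}{2} \left(- \frac{1}{244}\right) \frac{1}{287575} = \frac{35150}{16573} - \frac{1}{140336600} = \frac{4932831473427}{2325798471800}$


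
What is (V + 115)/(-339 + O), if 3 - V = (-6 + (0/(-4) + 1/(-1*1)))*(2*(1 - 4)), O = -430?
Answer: -76/769 ≈ -0.098830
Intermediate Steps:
V = -39 (V = 3 - (-6 + (0/(-4) + 1/(-1*1)))*2*(1 - 4) = 3 - (-6 + (0*(-¼) - 1*1))*2*(-3) = 3 - (-6 + (0 - 1))*(-6) = 3 - (-6 - 1)*(-6) = 3 - (-7)*(-6) = 3 - 1*42 = 3 - 42 = -39)
(V + 115)/(-339 + O) = (-39 + 115)/(-339 - 430) = 76/(-769) = -1/769*76 = -76/769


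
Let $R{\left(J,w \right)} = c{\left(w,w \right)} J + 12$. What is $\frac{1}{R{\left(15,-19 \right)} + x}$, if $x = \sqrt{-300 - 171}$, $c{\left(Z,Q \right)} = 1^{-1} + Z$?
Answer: $- \frac{86}{22345} - \frac{i \sqrt{471}}{67035} \approx -0.0038487 - 0.00032375 i$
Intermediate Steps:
$c{\left(Z,Q \right)} = 1 + Z$
$R{\left(J,w \right)} = 12 + J \left(1 + w\right)$ ($R{\left(J,w \right)} = \left(1 + w\right) J + 12 = J \left(1 + w\right) + 12 = 12 + J \left(1 + w\right)$)
$x = i \sqrt{471}$ ($x = \sqrt{-471} = i \sqrt{471} \approx 21.703 i$)
$\frac{1}{R{\left(15,-19 \right)} + x} = \frac{1}{\left(12 + 15 \left(1 - 19\right)\right) + i \sqrt{471}} = \frac{1}{\left(12 + 15 \left(-18\right)\right) + i \sqrt{471}} = \frac{1}{\left(12 - 270\right) + i \sqrt{471}} = \frac{1}{-258 + i \sqrt{471}}$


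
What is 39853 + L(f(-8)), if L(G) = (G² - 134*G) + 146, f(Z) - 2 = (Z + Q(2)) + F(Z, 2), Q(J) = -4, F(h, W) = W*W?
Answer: 40839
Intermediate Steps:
F(h, W) = W²
f(Z) = 2 + Z (f(Z) = 2 + ((Z - 4) + 2²) = 2 + ((-4 + Z) + 4) = 2 + Z)
L(G) = 146 + G² - 134*G
39853 + L(f(-8)) = 39853 + (146 + (2 - 8)² - 134*(2 - 8)) = 39853 + (146 + (-6)² - 134*(-6)) = 39853 + (146 + 36 + 804) = 39853 + 986 = 40839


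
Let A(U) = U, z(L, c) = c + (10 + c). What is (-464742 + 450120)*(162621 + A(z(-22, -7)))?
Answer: -2377785774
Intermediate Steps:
z(L, c) = 10 + 2*c
(-464742 + 450120)*(162621 + A(z(-22, -7))) = (-464742 + 450120)*(162621 + (10 + 2*(-7))) = -14622*(162621 + (10 - 14)) = -14622*(162621 - 4) = -14622*162617 = -2377785774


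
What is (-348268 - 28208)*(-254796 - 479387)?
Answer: 276402279108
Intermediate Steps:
(-348268 - 28208)*(-254796 - 479387) = -376476*(-734183) = 276402279108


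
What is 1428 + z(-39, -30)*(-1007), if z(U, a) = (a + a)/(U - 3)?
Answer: -74/7 ≈ -10.571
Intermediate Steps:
z(U, a) = 2*a/(-3 + U) (z(U, a) = (2*a)/(-3 + U) = 2*a/(-3 + U))
1428 + z(-39, -30)*(-1007) = 1428 + (2*(-30)/(-3 - 39))*(-1007) = 1428 + (2*(-30)/(-42))*(-1007) = 1428 + (2*(-30)*(-1/42))*(-1007) = 1428 + (10/7)*(-1007) = 1428 - 10070/7 = -74/7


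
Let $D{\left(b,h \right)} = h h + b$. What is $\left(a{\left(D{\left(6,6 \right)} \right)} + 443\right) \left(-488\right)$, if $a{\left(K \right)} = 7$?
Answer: $-219600$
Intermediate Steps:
$D{\left(b,h \right)} = b + h^{2}$ ($D{\left(b,h \right)} = h^{2} + b = b + h^{2}$)
$\left(a{\left(D{\left(6,6 \right)} \right)} + 443\right) \left(-488\right) = \left(7 + 443\right) \left(-488\right) = 450 \left(-488\right) = -219600$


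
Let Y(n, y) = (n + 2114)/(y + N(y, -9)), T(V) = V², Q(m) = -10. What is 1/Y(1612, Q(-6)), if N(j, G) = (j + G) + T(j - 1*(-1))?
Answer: 26/1863 ≈ 0.013956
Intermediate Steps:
N(j, G) = G + j + (1 + j)² (N(j, G) = (j + G) + (j - 1*(-1))² = (G + j) + (j + 1)² = (G + j) + (1 + j)² = G + j + (1 + j)²)
Y(n, y) = (2114 + n)/(-9 + (1 + y)² + 2*y) (Y(n, y) = (n + 2114)/(y + (-9 + y + (1 + y)²)) = (2114 + n)/(-9 + (1 + y)² + 2*y))
1/Y(1612, Q(-6)) = 1/((2114 + 1612)/(-8 + (-10)² + 4*(-10))) = 1/(3726/(-8 + 100 - 40)) = 1/(3726/52) = 1/((1/52)*3726) = 1/(1863/26) = 26/1863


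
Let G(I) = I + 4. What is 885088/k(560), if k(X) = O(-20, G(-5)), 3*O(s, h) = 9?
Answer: 885088/3 ≈ 2.9503e+5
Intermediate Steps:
G(I) = 4 + I
O(s, h) = 3 (O(s, h) = (1/3)*9 = 3)
k(X) = 3
885088/k(560) = 885088/3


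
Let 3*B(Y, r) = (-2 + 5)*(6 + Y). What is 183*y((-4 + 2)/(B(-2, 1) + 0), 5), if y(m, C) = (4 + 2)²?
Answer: 6588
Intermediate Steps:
B(Y, r) = 6 + Y (B(Y, r) = ((-2 + 5)*(6 + Y))/3 = (3*(6 + Y))/3 = (18 + 3*Y)/3 = 6 + Y)
y(m, C) = 36 (y(m, C) = 6² = 36)
183*y((-4 + 2)/(B(-2, 1) + 0), 5) = 183*36 = 6588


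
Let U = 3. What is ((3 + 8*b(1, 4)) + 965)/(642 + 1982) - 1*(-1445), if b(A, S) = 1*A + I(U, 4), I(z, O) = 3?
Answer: 474085/328 ≈ 1445.4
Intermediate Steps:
b(A, S) = 3 + A (b(A, S) = 1*A + 3 = A + 3 = 3 + A)
((3 + 8*b(1, 4)) + 965)/(642 + 1982) - 1*(-1445) = ((3 + 8*(3 + 1)) + 965)/(642 + 1982) - 1*(-1445) = ((3 + 8*4) + 965)/2624 + 1445 = ((3 + 32) + 965)*(1/2624) + 1445 = (35 + 965)*(1/2624) + 1445 = 1000*(1/2624) + 1445 = 125/328 + 1445 = 474085/328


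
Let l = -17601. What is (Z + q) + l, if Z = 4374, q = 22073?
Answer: 8846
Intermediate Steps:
(Z + q) + l = (4374 + 22073) - 17601 = 26447 - 17601 = 8846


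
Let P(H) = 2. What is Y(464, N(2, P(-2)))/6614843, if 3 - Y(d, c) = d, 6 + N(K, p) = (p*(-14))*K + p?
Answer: -461/6614843 ≈ -6.9692e-5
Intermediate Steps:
N(K, p) = -6 + p - 14*K*p (N(K, p) = -6 + ((p*(-14))*K + p) = -6 + ((-14*p)*K + p) = -6 + (-14*K*p + p) = -6 + (p - 14*K*p) = -6 + p - 14*K*p)
Y(d, c) = 3 - d
Y(464, N(2, P(-2)))/6614843 = (3 - 1*464)/6614843 = (3 - 464)*(1/6614843) = -461*1/6614843 = -461/6614843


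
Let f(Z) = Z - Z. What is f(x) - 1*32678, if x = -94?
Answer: -32678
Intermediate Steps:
f(Z) = 0
f(x) - 1*32678 = 0 - 1*32678 = 0 - 32678 = -32678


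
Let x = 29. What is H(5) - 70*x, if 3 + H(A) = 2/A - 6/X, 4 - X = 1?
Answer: -10173/5 ≈ -2034.6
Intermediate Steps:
X = 3 (X = 4 - 1*1 = 4 - 1 = 3)
H(A) = -5 + 2/A (H(A) = -3 + (2/A - 6/3) = -3 + (2/A - 6*1/3) = -3 + (2/A - 2) = -3 + (-2 + 2/A) = -5 + 2/A)
H(5) - 70*x = (-5 + 2/5) - 70*29 = (-5 + 2*(1/5)) - 2030 = (-5 + 2/5) - 2030 = -23/5 - 2030 = -10173/5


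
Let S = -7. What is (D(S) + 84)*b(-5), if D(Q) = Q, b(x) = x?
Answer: -385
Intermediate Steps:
(D(S) + 84)*b(-5) = (-7 + 84)*(-5) = 77*(-5) = -385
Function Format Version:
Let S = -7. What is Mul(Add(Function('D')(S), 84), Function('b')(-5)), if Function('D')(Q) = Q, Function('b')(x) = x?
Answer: -385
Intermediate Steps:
Mul(Add(Function('D')(S), 84), Function('b')(-5)) = Mul(Add(-7, 84), -5) = Mul(77, -5) = -385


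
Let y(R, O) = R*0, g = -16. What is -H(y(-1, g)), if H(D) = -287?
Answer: 287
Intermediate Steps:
y(R, O) = 0
-H(y(-1, g)) = -1*(-287) = 287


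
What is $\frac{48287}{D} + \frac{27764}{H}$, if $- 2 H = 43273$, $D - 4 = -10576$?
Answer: $- \frac{2676565367}{457482156} \approx -5.8506$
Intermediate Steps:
$D = -10572$ ($D = 4 - 10576 = -10572$)
$H = - \frac{43273}{2}$ ($H = \left(- \frac{1}{2}\right) 43273 = - \frac{43273}{2} \approx -21637.0$)
$\frac{48287}{D} + \frac{27764}{H} = \frac{48287}{-10572} + \frac{27764}{- \frac{43273}{2}} = 48287 \left(- \frac{1}{10572}\right) + 27764 \left(- \frac{2}{43273}\right) = - \frac{48287}{10572} - \frac{55528}{43273} = - \frac{2676565367}{457482156}$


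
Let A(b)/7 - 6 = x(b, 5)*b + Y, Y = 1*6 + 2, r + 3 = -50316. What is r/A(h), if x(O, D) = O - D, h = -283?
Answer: -50319/570626 ≈ -0.088182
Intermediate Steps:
r = -50319 (r = -3 - 50316 = -50319)
Y = 8 (Y = 6 + 2 = 8)
A(b) = 98 + 7*b*(-5 + b) (A(b) = 42 + 7*((b - 1*5)*b + 8) = 42 + 7*((b - 5)*b + 8) = 42 + 7*((-5 + b)*b + 8) = 42 + 7*(b*(-5 + b) + 8) = 42 + 7*(8 + b*(-5 + b)) = 42 + (56 + 7*b*(-5 + b)) = 98 + 7*b*(-5 + b))
r/A(h) = -50319/(98 + 7*(-283)*(-5 - 283)) = -50319/(98 + 7*(-283)*(-288)) = -50319/(98 + 570528) = -50319/570626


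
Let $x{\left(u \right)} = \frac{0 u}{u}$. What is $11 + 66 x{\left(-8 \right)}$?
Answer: $11$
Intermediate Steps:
$x{\left(u \right)} = 0$ ($x{\left(u \right)} = \frac{0}{u} = 0$)
$11 + 66 x{\left(-8 \right)} = 11 + 66 \cdot 0 = 11 + 0 = 11$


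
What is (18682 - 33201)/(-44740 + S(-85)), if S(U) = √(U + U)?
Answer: 64958006/200166777 + 14519*I*√170/2001667770 ≈ 0.32452 + 9.4573e-5*I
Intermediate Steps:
S(U) = √2*√U (S(U) = √(2*U) = √2*√U)
(18682 - 33201)/(-44740 + S(-85)) = (18682 - 33201)/(-44740 + √2*√(-85)) = -14519/(-44740 + √2*(I*√85)) = -14519/(-44740 + I*√170)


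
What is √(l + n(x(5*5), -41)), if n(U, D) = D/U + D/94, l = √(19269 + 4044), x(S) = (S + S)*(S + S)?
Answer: √(-2499319 + 5522500*√23313)/2350 ≈ 12.338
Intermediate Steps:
x(S) = 4*S² (x(S) = (2*S)*(2*S) = 4*S²)
l = √23313 ≈ 152.69
n(U, D) = D/94 + D/U (n(U, D) = D/U + D*(1/94) = D/U + D/94 = D/94 + D/U)
√(l + n(x(5*5), -41)) = √(√23313 + ((1/94)*(-41) - 41/(4*(5*5)²))) = √(√23313 + (-41/94 - 41/(4*25²))) = √(√23313 + (-41/94 - 41/(4*625))) = √(√23313 + (-41/94 - 41/2500)) = √(√23313 - 53177/117500) = √(-53177/117500 + √23313)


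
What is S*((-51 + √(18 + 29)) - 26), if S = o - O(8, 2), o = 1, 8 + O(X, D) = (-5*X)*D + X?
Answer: -6237 + 81*√47 ≈ -5681.7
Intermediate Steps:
O(X, D) = -8 + X - 5*D*X (O(X, D) = -8 + ((-5*X)*D + X) = -8 + (-5*D*X + X) = -8 + (X - 5*D*X) = -8 + X - 5*D*X)
S = 81 (S = 1 - (-8 + 8 - 5*2*8) = 1 - (-8 + 8 - 80) = 1 - 1*(-80) = 1 + 80 = 81)
S*((-51 + √(18 + 29)) - 26) = 81*((-51 + √(18 + 29)) - 26) = 81*((-51 + √47) - 26) = 81*(-77 + √47) = -6237 + 81*√47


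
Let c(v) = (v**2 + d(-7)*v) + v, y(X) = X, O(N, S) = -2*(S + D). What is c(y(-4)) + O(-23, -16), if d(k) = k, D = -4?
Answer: 80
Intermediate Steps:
O(N, S) = 8 - 2*S (O(N, S) = -2*(S - 4) = -2*(-4 + S) = 8 - 2*S)
c(v) = v**2 - 6*v (c(v) = (v**2 - 7*v) + v = v**2 - 6*v)
c(y(-4)) + O(-23, -16) = -4*(-6 - 4) + (8 - 2*(-16)) = -4*(-10) + (8 + 32) = 40 + 40 = 80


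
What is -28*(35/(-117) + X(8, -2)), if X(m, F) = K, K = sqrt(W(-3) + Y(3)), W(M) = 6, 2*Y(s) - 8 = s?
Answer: 980/117 - 14*sqrt(46) ≈ -86.577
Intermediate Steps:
Y(s) = 4 + s/2
K = sqrt(46)/2 (K = sqrt(6 + (4 + (1/2)*3)) = sqrt(6 + (4 + 3/2)) = sqrt(6 + 11/2) = sqrt(23/2) = sqrt(46)/2 ≈ 3.3912)
X(m, F) = sqrt(46)/2
-28*(35/(-117) + X(8, -2)) = -28*(35/(-117) + sqrt(46)/2) = -28*(35*(-1/117) + sqrt(46)/2) = -28*(-35/117 + sqrt(46)/2) = 980/117 - 14*sqrt(46)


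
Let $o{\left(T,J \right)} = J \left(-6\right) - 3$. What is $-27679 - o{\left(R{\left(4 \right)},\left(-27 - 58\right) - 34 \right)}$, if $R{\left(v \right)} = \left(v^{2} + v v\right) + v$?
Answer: $-28390$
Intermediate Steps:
$R{\left(v \right)} = v + 2 v^{2}$ ($R{\left(v \right)} = \left(v^{2} + v^{2}\right) + v = 2 v^{2} + v = v + 2 v^{2}$)
$o{\left(T,J \right)} = -3 - 6 J$ ($o{\left(T,J \right)} = - 6 J - 3 = -3 - 6 J$)
$-27679 - o{\left(R{\left(4 \right)},\left(-27 - 58\right) - 34 \right)} = -27679 - \left(-3 - 6 \left(\left(-27 - 58\right) - 34\right)\right) = -27679 - \left(-3 - 6 \left(-85 - 34\right)\right) = -27679 - \left(-3 - -714\right) = -27679 - \left(-3 + 714\right) = -27679 - 711 = -28390$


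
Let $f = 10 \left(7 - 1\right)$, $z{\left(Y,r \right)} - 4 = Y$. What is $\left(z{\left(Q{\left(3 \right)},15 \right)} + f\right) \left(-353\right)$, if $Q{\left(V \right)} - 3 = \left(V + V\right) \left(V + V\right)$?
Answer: $-36359$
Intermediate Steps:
$Q{\left(V \right)} = 3 + 4 V^{2}$ ($Q{\left(V \right)} = 3 + \left(V + V\right) \left(V + V\right) = 3 + 2 V 2 V = 3 + 4 V^{2}$)
$z{\left(Y,r \right)} = 4 + Y$
$f = 60$ ($f = 10 \cdot 6 = 60$)
$\left(z{\left(Q{\left(3 \right)},15 \right)} + f\right) \left(-353\right) = \left(\left(4 + \left(3 + 4 \cdot 3^{2}\right)\right) + 60\right) \left(-353\right) = \left(\left(4 + \left(3 + 4 \cdot 9\right)\right) + 60\right) \left(-353\right) = \left(\left(4 + \left(3 + 36\right)\right) + 60\right) \left(-353\right) = \left(\left(4 + 39\right) + 60\right) \left(-353\right) = \left(43 + 60\right) \left(-353\right) = 103 \left(-353\right) = -36359$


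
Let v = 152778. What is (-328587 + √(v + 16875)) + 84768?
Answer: -243819 + √169653 ≈ -2.4341e+5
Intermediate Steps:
(-328587 + √(v + 16875)) + 84768 = (-328587 + √(152778 + 16875)) + 84768 = (-328587 + √169653) + 84768 = -243819 + √169653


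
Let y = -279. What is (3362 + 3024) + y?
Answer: 6107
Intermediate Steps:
(3362 + 3024) + y = (3362 + 3024) - 279 = 6386 - 279 = 6107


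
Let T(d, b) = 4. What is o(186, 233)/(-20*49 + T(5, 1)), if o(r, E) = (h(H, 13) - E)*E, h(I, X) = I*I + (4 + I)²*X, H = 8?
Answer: -396799/976 ≈ -406.56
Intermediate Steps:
h(I, X) = I² + X*(4 + I)²
o(r, E) = E*(1936 - E) (o(r, E) = ((8² + 13*(4 + 8)²) - E)*E = ((64 + 13*12²) - E)*E = ((64 + 13*144) - E)*E = ((64 + 1872) - E)*E = (1936 - E)*E = E*(1936 - E))
o(186, 233)/(-20*49 + T(5, 1)) = (233*(1936 - 1*233))/(-20*49 + 4) = (233*(1936 - 233))/(-980 + 4) = (233*1703)/(-976) = 396799*(-1/976) = -396799/976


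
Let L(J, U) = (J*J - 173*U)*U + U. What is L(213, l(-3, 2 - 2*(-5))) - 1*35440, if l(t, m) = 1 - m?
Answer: -555443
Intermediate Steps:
L(J, U) = U + U*(J² - 173*U) (L(J, U) = (J² - 173*U)*U + U = U*(J² - 173*U) + U = U + U*(J² - 173*U))
L(213, l(-3, 2 - 2*(-5))) - 1*35440 = (1 - (2 - 2*(-5)))*(1 + 213² - 173*(1 - (2 - 2*(-5)))) - 1*35440 = (1 - (2 + 10))*(1 + 45369 - 173*(1 - (2 + 10))) - 35440 = (1 - 1*12)*(1 + 45369 - 173*(1 - 1*12)) - 35440 = (1 - 12)*(1 + 45369 - 173*(1 - 12)) - 35440 = -11*(1 + 45369 - 173*(-11)) - 35440 = -11*(1 + 45369 + 1903) - 35440 = -11*47273 - 35440 = -520003 - 35440 = -555443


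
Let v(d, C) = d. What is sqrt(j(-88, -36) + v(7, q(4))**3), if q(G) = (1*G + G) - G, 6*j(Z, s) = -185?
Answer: sqrt(11238)/6 ≈ 17.668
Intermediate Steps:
j(Z, s) = -185/6 (j(Z, s) = (1/6)*(-185) = -185/6)
q(G) = G (q(G) = (G + G) - G = 2*G - G = G)
sqrt(j(-88, -36) + v(7, q(4))**3) = sqrt(-185/6 + 7**3) = sqrt(-185/6 + 343) = sqrt(1873/6) = sqrt(11238)/6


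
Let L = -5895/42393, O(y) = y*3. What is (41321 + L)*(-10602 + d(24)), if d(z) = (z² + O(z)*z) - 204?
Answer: -381873926244/1087 ≈ -3.5131e+8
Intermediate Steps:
O(y) = 3*y
d(z) = -204 + 4*z² (d(z) = (z² + (3*z)*z) - 204 = (z² + 3*z²) - 204 = 4*z² - 204 = -204 + 4*z²)
L = -1965/14131 (L = -5895*1/42393 = -1965/14131 ≈ -0.13906)
(41321 + L)*(-10602 + d(24)) = (41321 - 1965/14131)*(-10602 + (-204 + 4*24²)) = 583905086*(-10602 + (-204 + 4*576))/14131 = 583905086*(-10602 + (-204 + 2304))/14131 = 583905086*(-10602 + 2100)/14131 = (583905086/14131)*(-8502) = -381873926244/1087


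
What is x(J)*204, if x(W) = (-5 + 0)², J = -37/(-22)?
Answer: 5100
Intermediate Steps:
J = 37/22 (J = -37*(-1/22) = 37/22 ≈ 1.6818)
x(W) = 25 (x(W) = (-5)² = 25)
x(J)*204 = 25*204 = 5100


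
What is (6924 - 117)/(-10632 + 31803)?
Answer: 2269/7057 ≈ 0.32152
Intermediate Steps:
(6924 - 117)/(-10632 + 31803) = 6807/21171 = 6807*(1/21171) = 2269/7057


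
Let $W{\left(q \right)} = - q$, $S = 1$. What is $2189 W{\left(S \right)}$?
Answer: $-2189$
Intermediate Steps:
$2189 W{\left(S \right)} = 2189 \left(\left(-1\right) 1\right) = 2189 \left(-1\right) = -2189$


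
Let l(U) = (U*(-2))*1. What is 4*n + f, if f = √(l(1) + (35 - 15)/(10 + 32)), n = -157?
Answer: -628 + 4*I*√42/21 ≈ -628.0 + 1.2344*I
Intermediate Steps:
l(U) = -2*U (l(U) = -2*U*1 = -2*U)
f = 4*I*√42/21 (f = √(-2*1 + (35 - 15)/(10 + 32)) = √(-2 + 20/42) = √(-2 + 20*(1/42)) = √(-2 + 10/21) = √(-32/21) = 4*I*√42/21 ≈ 1.2344*I)
4*n + f = 4*(-157) + 4*I*√42/21 = -628 + 4*I*√42/21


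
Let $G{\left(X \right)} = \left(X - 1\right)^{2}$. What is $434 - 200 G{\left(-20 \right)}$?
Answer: $-87766$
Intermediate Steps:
$G{\left(X \right)} = \left(-1 + X\right)^{2}$
$434 - 200 G{\left(-20 \right)} = 434 - 200 \left(-1 - 20\right)^{2} = 434 - 200 \left(-21\right)^{2} = 434 - 88200 = -87766$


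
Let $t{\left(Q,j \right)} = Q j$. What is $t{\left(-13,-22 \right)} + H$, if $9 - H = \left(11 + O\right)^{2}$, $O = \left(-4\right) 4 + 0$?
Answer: $270$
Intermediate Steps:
$O = -16$ ($O = -16 + 0 = -16$)
$H = -16$ ($H = 9 - \left(11 - 16\right)^{2} = 9 - \left(-5\right)^{2} = 9 - 25 = -16$)
$t{\left(-13,-22 \right)} + H = \left(-13\right) \left(-22\right) - 16 = 286 - 16 = 270$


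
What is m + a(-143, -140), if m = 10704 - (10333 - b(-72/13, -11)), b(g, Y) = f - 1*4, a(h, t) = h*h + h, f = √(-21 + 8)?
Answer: 20673 + I*√13 ≈ 20673.0 + 3.6056*I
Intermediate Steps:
f = I*√13 (f = √(-13) = I*√13 ≈ 3.6056*I)
a(h, t) = h + h² (a(h, t) = h² + h = h + h²)
b(g, Y) = -4 + I*√13 (b(g, Y) = I*√13 - 1*4 = I*√13 - 4 = -4 + I*√13)
m = 367 + I*√13 (m = 10704 - (10333 - (-4 + I*√13)) = 10704 - (10333 + (4 - I*√13)) = 10704 - (10337 - I*√13) = 10704 + (-10337 + I*√13) = 367 + I*√13 ≈ 367.0 + 3.6056*I)
m + a(-143, -140) = (367 + I*√13) - 143*(1 - 143) = (367 + I*√13) - 143*(-142) = (367 + I*√13) + 20306 = 20673 + I*√13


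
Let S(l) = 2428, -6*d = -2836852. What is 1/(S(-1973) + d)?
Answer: 3/1425710 ≈ 2.1042e-6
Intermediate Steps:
d = 1418426/3 (d = -⅙*(-2836852) = 1418426/3 ≈ 4.7281e+5)
1/(S(-1973) + d) = 1/(2428 + 1418426/3) = 1/(1425710/3) = 3/1425710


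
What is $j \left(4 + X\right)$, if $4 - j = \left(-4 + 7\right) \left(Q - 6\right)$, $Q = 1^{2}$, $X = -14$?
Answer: $-190$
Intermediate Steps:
$Q = 1$
$j = 19$ ($j = 4 - \left(-4 + 7\right) \left(1 - 6\right) = 4 - 3 \left(-5\right) = 4 - -15 = 4 + 15 = 19$)
$j \left(4 + X\right) = 19 \left(4 - 14\right) = 19 \left(-10\right) = -190$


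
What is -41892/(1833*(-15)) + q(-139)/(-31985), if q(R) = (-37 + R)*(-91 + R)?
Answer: 15127868/58628505 ≈ 0.25803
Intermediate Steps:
q(R) = (-91 + R)*(-37 + R)
-41892/(1833*(-15)) + q(-139)/(-31985) = -41892/(1833*(-15)) + (3367 + (-139)² - 128*(-139))/(-31985) = -41892/(-27495) + (3367 + 19321 + 17792)*(-1/31985) = -41892*(-1/27495) + 40480*(-1/31985) = 13964/9165 - 8096/6397 = 15127868/58628505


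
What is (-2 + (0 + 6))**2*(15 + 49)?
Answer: 1024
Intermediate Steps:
(-2 + (0 + 6))**2*(15 + 49) = (-2 + 6)**2*64 = 4**2*64 = 16*64 = 1024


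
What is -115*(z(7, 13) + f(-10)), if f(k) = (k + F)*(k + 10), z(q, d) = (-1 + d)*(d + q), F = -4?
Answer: -27600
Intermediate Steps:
f(k) = (-4 + k)*(10 + k) (f(k) = (k - 4)*(k + 10) = (-4 + k)*(10 + k))
-115*(z(7, 13) + f(-10)) = -115*((13² - 1*13 - 1*7 + 13*7) + (-40 + (-10)² + 6*(-10))) = -115*((169 - 13 - 7 + 91) + (-40 + 100 - 60)) = -115*(240 + 0) = -115*240 = -27600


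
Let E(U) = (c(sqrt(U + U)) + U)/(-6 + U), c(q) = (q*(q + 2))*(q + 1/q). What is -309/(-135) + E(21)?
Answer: 424/45 + 43*sqrt(42)/15 ≈ 28.000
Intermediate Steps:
c(q) = q*(2 + q)*(q + 1/q) (c(q) = (q*(2 + q))*(q + 1/q) = q*(2 + q)*(q + 1/q))
E(U) = (2 + 5*U + sqrt(2)*sqrt(U) + 2*sqrt(2)*U**(3/2))/(-6 + U) (E(U) = ((2 + sqrt(U + U) + (sqrt(U + U))**3 + 2*(sqrt(U + U))**2) + U)/(-6 + U) = ((2 + sqrt(2*U) + (sqrt(2*U))**3 + 2*(sqrt(2*U))**2) + U)/(-6 + U) = ((2 + sqrt(2)*sqrt(U) + (sqrt(2)*sqrt(U))**3 + 2*(sqrt(2)*sqrt(U))**2) + U)/(-6 + U) = ((2 + sqrt(2)*sqrt(U) + 2*sqrt(2)*U**(3/2) + 2*(2*U)) + U)/(-6 + U) = ((2 + sqrt(2)*sqrt(U) + 2*sqrt(2)*U**(3/2) + 4*U) + U)/(-6 + U) = ((2 + 4*U + sqrt(2)*sqrt(U) + 2*sqrt(2)*U**(3/2)) + U)/(-6 + U) = (2 + 5*U + sqrt(2)*sqrt(U) + 2*sqrt(2)*U**(3/2))/(-6 + U))
-309/(-135) + E(21) = -309/(-135) + (2 + 5*21 + sqrt(2)*sqrt(21) + 2*sqrt(2)*21**(3/2))/(-6 + 21) = -309*(-1/135) + (2 + 105 + sqrt(42) + 2*sqrt(2)*(21*sqrt(21)))/15 = 103/45 + (2 + 105 + sqrt(42) + 42*sqrt(42))/15 = 103/45 + (107 + 43*sqrt(42))/15 = 103/45 + (107/15 + 43*sqrt(42)/15) = 424/45 + 43*sqrt(42)/15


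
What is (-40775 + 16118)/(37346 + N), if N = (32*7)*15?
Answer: -24657/40706 ≈ -0.60573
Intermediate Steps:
N = 3360 (N = 224*15 = 3360)
(-40775 + 16118)/(37346 + N) = (-40775 + 16118)/(37346 + 3360) = -24657/40706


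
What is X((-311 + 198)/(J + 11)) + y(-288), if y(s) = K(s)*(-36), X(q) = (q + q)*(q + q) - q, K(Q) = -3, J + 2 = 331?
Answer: 1571787/14450 ≈ 108.77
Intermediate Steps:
J = 329 (J = -2 + 331 = 329)
X(q) = -q + 4*q² (X(q) = (2*q)*(2*q) - q = 4*q² - q = -q + 4*q²)
y(s) = 108 (y(s) = -3*(-36) = 108)
X((-311 + 198)/(J + 11)) + y(-288) = ((-311 + 198)/(329 + 11))*(-1 + 4*((-311 + 198)/(329 + 11))) + 108 = (-113/340)*(-1 + 4*(-113/340)) + 108 = (-113*1/340)*(-1 + 4*(-113*1/340)) + 108 = -113*(-1 + 4*(-113/340))/340 + 108 = -113*(-1 - 113/85)/340 + 108 = -113/340*(-198/85) + 108 = 11187/14450 + 108 = 1571787/14450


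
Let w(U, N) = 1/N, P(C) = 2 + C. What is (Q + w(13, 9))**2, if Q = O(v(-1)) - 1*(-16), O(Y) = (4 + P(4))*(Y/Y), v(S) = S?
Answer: 55225/81 ≈ 681.79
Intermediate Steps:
O(Y) = 10 (O(Y) = (4 + (2 + 4))*(Y/Y) = (4 + 6)*1 = 10*1 = 10)
Q = 26 (Q = 10 - 1*(-16) = 10 + 16 = 26)
(Q + w(13, 9))**2 = (26 + 1/9)**2 = (235/9)**2 = 55225/81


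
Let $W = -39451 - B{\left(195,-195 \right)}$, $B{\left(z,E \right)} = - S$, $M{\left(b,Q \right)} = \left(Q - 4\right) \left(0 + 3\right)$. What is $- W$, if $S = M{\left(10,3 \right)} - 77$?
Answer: $39531$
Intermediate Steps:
$M{\left(b,Q \right)} = -12 + 3 Q$ ($M{\left(b,Q \right)} = \left(-4 + Q\right) 3 = -12 + 3 Q$)
$S = -80$ ($S = \left(-12 + 3 \cdot 3\right) - 77 = \left(-12 + 9\right) - 77 = -3 - 77 = -80$)
$B{\left(z,E \right)} = 80$ ($B{\left(z,E \right)} = \left(-1\right) \left(-80\right) = 80$)
$W = -39531$ ($W = -39451 - 80 = -39531$)
$- W = \left(-1\right) \left(-39531\right) = 39531$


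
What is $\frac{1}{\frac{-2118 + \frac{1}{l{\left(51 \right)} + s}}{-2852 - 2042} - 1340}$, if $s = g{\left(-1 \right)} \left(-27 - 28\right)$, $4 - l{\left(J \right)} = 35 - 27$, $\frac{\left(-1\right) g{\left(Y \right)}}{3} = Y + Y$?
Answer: $- \frac{1634596}{2189651227} \approx -0.00074651$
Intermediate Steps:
$g{\left(Y \right)} = - 6 Y$ ($g{\left(Y \right)} = - 3 \left(Y + Y\right) = - 3 \cdot 2 Y = - 6 Y$)
$l{\left(J \right)} = -4$ ($l{\left(J \right)} = 4 - \left(35 - 27\right) = 4 - 8 = -4$)
$s = -330$ ($s = \left(-6\right) \left(-1\right) \left(-27 - 28\right) = 6 \left(-55\right) = -330$)
$\frac{1}{\frac{-2118 + \frac{1}{l{\left(51 \right)} + s}}{-2852 - 2042} - 1340} = \frac{1}{\frac{-2118 + \frac{1}{-4 - 330}}{-2852 - 2042} - 1340} = \frac{1}{\frac{-2118 + \frac{1}{-334}}{-4894} - 1340} = \frac{1}{\left(-2118 - \frac{1}{334}\right) \left(- \frac{1}{4894}\right) - 1340} = \frac{1}{\left(- \frac{707413}{334}\right) \left(- \frac{1}{4894}\right) - 1340} = \frac{1}{\frac{707413}{1634596} - 1340} = \frac{1}{- \frac{2189651227}{1634596}} = - \frac{1634596}{2189651227}$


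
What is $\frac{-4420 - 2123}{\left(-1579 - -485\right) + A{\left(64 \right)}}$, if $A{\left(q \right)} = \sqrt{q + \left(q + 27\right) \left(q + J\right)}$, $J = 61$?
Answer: $\frac{7158042}{1185397} + \frac{19629 \sqrt{1271}}{1185397} \approx 6.6289$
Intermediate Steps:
$A{\left(q \right)} = \sqrt{q + \left(27 + q\right) \left(61 + q\right)}$ ($A{\left(q \right)} = \sqrt{q + \left(q + 27\right) \left(q + 61\right)} = \sqrt{q + \left(27 + q\right) \left(61 + q\right)}$)
$\frac{-4420 - 2123}{\left(-1579 - -485\right) + A{\left(64 \right)}} = \frac{-4420 - 2123}{\left(-1579 - -485\right) + \sqrt{1647 + 64^{2} + 89 \cdot 64}} = - \frac{6543}{\left(-1579 + 485\right) + \sqrt{1647 + 4096 + 5696}} = - \frac{6543}{-1094 + \sqrt{11439}} = - \frac{6543}{-1094 + 3 \sqrt{1271}}$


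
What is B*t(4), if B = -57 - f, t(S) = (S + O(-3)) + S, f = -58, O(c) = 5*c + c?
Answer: -10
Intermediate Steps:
O(c) = 6*c
t(S) = -18 + 2*S (t(S) = (S + 6*(-3)) + S = (S - 18) + S = (-18 + S) + S = -18 + 2*S)
B = 1 (B = -57 - 1*(-58) = -57 + 58 = 1)
B*t(4) = 1*(-18 + 2*4) = 1*(-18 + 8) = 1*(-10) = -10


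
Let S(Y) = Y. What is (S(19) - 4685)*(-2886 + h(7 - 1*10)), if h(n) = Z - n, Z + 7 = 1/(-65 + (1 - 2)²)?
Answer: 431514013/32 ≈ 1.3485e+7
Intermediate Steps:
Z = -449/64 (Z = -7 + 1/(-65 + (1 - 2)²) = -7 + 1/(-65 + (-1)²) = -7 + 1/(-65 + 1) = -7 + 1/(-64) = -7 - 1/64 = -449/64 ≈ -7.0156)
h(n) = -449/64 - n
(S(19) - 4685)*(-2886 + h(7 - 1*10)) = (19 - 4685)*(-2886 + (-449/64 - (7 - 1*10))) = -4666*(-2886 + (-449/64 - (7 - 10))) = -4666*(-2886 + (-449/64 - 1*(-3))) = -4666*(-2886 + (-449/64 + 3)) = -4666*(-2886 - 257/64) = -4666*(-184961/64) = 431514013/32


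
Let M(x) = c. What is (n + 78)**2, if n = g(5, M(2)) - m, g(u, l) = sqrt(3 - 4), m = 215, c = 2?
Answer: (137 - I)**2 ≈ 18768.0 - 274.0*I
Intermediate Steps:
M(x) = 2
g(u, l) = I (g(u, l) = sqrt(-1) = I)
n = -215 + I (n = I - 1*215 = I - 215 = -215 + I ≈ -215.0 + 1.0*I)
(n + 78)**2 = ((-215 + I) + 78)**2 = (-137 + I)**2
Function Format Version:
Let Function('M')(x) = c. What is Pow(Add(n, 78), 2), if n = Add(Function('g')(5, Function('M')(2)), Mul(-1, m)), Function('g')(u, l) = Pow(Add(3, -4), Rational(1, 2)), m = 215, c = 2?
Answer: Pow(Add(137, Mul(-1, I)), 2) ≈ Add(18768., Mul(-274.0, I))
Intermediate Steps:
Function('M')(x) = 2
Function('g')(u, l) = I (Function('g')(u, l) = Pow(-1, Rational(1, 2)) = I)
n = Add(-215, I) (n = Add(I, Mul(-1, 215)) = Add(I, -215) = Add(-215, I) ≈ Add(-215.00, Mul(1.0000, I)))
Pow(Add(n, 78), 2) = Pow(Add(Add(-215, I), 78), 2) = Pow(Add(-137, I), 2)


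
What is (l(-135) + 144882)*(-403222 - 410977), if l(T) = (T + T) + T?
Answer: -117633028923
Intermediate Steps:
l(T) = 3*T (l(T) = 2*T + T = 3*T)
(l(-135) + 144882)*(-403222 - 410977) = (3*(-135) + 144882)*(-403222 - 410977) = (-405 + 144882)*(-814199) = 144477*(-814199) = -117633028923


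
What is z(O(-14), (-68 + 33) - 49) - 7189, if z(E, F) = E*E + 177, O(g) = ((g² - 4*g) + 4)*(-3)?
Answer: 582812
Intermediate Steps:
O(g) = -12 - 3*g² + 12*g (O(g) = (4 + g² - 4*g)*(-3) = -12 - 3*g² + 12*g)
z(E, F) = 177 + E² (z(E, F) = E² + 177 = 177 + E²)
z(O(-14), (-68 + 33) - 49) - 7189 = (177 + (-12 - 3*(-14)² + 12*(-14))²) - 7189 = (177 + (-12 - 3*196 - 168)²) - 7189 = (177 + (-12 - 588 - 168)²) - 7189 = (177 + (-768)²) - 7189 = (177 + 589824) - 7189 = 590001 - 7189 = 582812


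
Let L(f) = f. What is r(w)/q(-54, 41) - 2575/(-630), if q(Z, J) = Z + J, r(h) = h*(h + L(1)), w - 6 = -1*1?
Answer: 2915/1638 ≈ 1.7796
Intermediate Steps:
w = 5 (w = 6 - 1*1 = 6 - 1 = 5)
r(h) = h*(1 + h) (r(h) = h*(h + 1) = h*(1 + h))
q(Z, J) = J + Z
r(w)/q(-54, 41) - 2575/(-630) = (5*(1 + 5))/(41 - 54) - 2575/(-630) = (5*6)/(-13) - 2575*(-1/630) = 30*(-1/13) + 515/126 = -30/13 + 515/126 = 2915/1638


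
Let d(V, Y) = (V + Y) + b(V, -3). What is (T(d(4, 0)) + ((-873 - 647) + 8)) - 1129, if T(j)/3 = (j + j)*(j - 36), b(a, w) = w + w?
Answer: -2185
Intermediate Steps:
b(a, w) = 2*w
d(V, Y) = -6 + V + Y (d(V, Y) = (V + Y) + 2*(-3) = (V + Y) - 6 = -6 + V + Y)
T(j) = 6*j*(-36 + j) (T(j) = 3*((j + j)*(j - 36)) = 3*((2*j)*(-36 + j)) = 3*(2*j*(-36 + j)) = 6*j*(-36 + j))
(T(d(4, 0)) + ((-873 - 647) + 8)) - 1129 = (6*(-6 + 4 + 0)*(-36 + (-6 + 4 + 0)) + ((-873 - 647) + 8)) - 1129 = (6*(-2)*(-36 - 2) + (-1520 + 8)) - 1129 = (6*(-2)*(-38) - 1512) - 1129 = (456 - 1512) - 1129 = -1056 - 1129 = -2185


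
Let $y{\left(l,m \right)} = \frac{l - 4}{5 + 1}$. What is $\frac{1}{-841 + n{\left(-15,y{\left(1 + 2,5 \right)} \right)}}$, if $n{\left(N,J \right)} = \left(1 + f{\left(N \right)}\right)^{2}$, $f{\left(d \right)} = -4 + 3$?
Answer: $- \frac{1}{841} \approx -0.0011891$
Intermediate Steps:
$f{\left(d \right)} = -1$
$y{\left(l,m \right)} = - \frac{2}{3} + \frac{l}{6}$ ($y{\left(l,m \right)} = \frac{-4 + l}{6} = \left(-4 + l\right) \frac{1}{6} = - \frac{2}{3} + \frac{l}{6}$)
$n{\left(N,J \right)} = 0$ ($n{\left(N,J \right)} = \left(1 - 1\right)^{2} = 0^{2} = 0$)
$\frac{1}{-841 + n{\left(-15,y{\left(1 + 2,5 \right)} \right)}} = \frac{1}{-841 + 0} = \frac{1}{-841} = - \frac{1}{841}$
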